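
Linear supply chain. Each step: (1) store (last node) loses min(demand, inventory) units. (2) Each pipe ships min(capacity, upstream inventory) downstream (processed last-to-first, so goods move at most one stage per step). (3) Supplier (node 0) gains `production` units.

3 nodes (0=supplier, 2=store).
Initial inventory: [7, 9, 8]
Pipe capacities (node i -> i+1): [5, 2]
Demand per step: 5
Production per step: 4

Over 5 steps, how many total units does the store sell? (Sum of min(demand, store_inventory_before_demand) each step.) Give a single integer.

Answer: 16

Derivation:
Step 1: sold=5 (running total=5) -> [6 12 5]
Step 2: sold=5 (running total=10) -> [5 15 2]
Step 3: sold=2 (running total=12) -> [4 18 2]
Step 4: sold=2 (running total=14) -> [4 20 2]
Step 5: sold=2 (running total=16) -> [4 22 2]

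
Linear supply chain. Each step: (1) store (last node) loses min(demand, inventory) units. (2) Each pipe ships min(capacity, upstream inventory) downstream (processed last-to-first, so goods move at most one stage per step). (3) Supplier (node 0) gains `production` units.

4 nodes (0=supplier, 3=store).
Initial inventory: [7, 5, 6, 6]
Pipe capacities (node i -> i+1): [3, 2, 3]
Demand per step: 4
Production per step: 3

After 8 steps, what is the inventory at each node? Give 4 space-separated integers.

Step 1: demand=4,sold=4 ship[2->3]=3 ship[1->2]=2 ship[0->1]=3 prod=3 -> inv=[7 6 5 5]
Step 2: demand=4,sold=4 ship[2->3]=3 ship[1->2]=2 ship[0->1]=3 prod=3 -> inv=[7 7 4 4]
Step 3: demand=4,sold=4 ship[2->3]=3 ship[1->2]=2 ship[0->1]=3 prod=3 -> inv=[7 8 3 3]
Step 4: demand=4,sold=3 ship[2->3]=3 ship[1->2]=2 ship[0->1]=3 prod=3 -> inv=[7 9 2 3]
Step 5: demand=4,sold=3 ship[2->3]=2 ship[1->2]=2 ship[0->1]=3 prod=3 -> inv=[7 10 2 2]
Step 6: demand=4,sold=2 ship[2->3]=2 ship[1->2]=2 ship[0->1]=3 prod=3 -> inv=[7 11 2 2]
Step 7: demand=4,sold=2 ship[2->3]=2 ship[1->2]=2 ship[0->1]=3 prod=3 -> inv=[7 12 2 2]
Step 8: demand=4,sold=2 ship[2->3]=2 ship[1->2]=2 ship[0->1]=3 prod=3 -> inv=[7 13 2 2]

7 13 2 2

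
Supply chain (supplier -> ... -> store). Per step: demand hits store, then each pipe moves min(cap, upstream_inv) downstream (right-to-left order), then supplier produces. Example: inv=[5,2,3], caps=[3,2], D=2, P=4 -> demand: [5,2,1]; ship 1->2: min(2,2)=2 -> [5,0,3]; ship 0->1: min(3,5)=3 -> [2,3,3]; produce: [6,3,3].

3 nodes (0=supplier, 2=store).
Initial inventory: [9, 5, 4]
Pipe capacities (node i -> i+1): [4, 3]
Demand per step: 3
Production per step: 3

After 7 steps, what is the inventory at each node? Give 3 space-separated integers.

Step 1: demand=3,sold=3 ship[1->2]=3 ship[0->1]=4 prod=3 -> inv=[8 6 4]
Step 2: demand=3,sold=3 ship[1->2]=3 ship[0->1]=4 prod=3 -> inv=[7 7 4]
Step 3: demand=3,sold=3 ship[1->2]=3 ship[0->1]=4 prod=3 -> inv=[6 8 4]
Step 4: demand=3,sold=3 ship[1->2]=3 ship[0->1]=4 prod=3 -> inv=[5 9 4]
Step 5: demand=3,sold=3 ship[1->2]=3 ship[0->1]=4 prod=3 -> inv=[4 10 4]
Step 6: demand=3,sold=3 ship[1->2]=3 ship[0->1]=4 prod=3 -> inv=[3 11 4]
Step 7: demand=3,sold=3 ship[1->2]=3 ship[0->1]=3 prod=3 -> inv=[3 11 4]

3 11 4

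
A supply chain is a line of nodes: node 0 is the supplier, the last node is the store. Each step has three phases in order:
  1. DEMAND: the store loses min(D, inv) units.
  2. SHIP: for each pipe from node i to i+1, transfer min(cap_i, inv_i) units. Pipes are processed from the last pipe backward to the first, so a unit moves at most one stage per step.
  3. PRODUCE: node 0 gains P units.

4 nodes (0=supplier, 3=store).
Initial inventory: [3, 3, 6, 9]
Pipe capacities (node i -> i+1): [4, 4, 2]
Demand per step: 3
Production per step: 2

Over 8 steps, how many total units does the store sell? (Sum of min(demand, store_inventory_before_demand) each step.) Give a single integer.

Answer: 23

Derivation:
Step 1: sold=3 (running total=3) -> [2 3 7 8]
Step 2: sold=3 (running total=6) -> [2 2 8 7]
Step 3: sold=3 (running total=9) -> [2 2 8 6]
Step 4: sold=3 (running total=12) -> [2 2 8 5]
Step 5: sold=3 (running total=15) -> [2 2 8 4]
Step 6: sold=3 (running total=18) -> [2 2 8 3]
Step 7: sold=3 (running total=21) -> [2 2 8 2]
Step 8: sold=2 (running total=23) -> [2 2 8 2]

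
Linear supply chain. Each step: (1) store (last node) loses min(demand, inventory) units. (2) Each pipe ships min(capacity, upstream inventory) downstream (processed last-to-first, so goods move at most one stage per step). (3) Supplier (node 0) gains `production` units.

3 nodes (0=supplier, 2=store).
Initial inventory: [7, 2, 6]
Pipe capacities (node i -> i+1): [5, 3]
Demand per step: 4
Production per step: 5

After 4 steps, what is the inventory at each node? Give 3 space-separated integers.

Step 1: demand=4,sold=4 ship[1->2]=2 ship[0->1]=5 prod=5 -> inv=[7 5 4]
Step 2: demand=4,sold=4 ship[1->2]=3 ship[0->1]=5 prod=5 -> inv=[7 7 3]
Step 3: demand=4,sold=3 ship[1->2]=3 ship[0->1]=5 prod=5 -> inv=[7 9 3]
Step 4: demand=4,sold=3 ship[1->2]=3 ship[0->1]=5 prod=5 -> inv=[7 11 3]

7 11 3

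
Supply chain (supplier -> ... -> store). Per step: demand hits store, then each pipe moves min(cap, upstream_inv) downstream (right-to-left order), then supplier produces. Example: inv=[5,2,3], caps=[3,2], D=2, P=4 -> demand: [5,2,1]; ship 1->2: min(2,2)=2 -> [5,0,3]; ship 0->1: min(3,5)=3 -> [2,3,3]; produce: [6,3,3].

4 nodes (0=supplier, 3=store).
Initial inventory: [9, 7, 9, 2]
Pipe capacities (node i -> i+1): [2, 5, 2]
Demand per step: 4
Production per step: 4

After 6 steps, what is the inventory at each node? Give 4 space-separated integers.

Step 1: demand=4,sold=2 ship[2->3]=2 ship[1->2]=5 ship[0->1]=2 prod=4 -> inv=[11 4 12 2]
Step 2: demand=4,sold=2 ship[2->3]=2 ship[1->2]=4 ship[0->1]=2 prod=4 -> inv=[13 2 14 2]
Step 3: demand=4,sold=2 ship[2->3]=2 ship[1->2]=2 ship[0->1]=2 prod=4 -> inv=[15 2 14 2]
Step 4: demand=4,sold=2 ship[2->3]=2 ship[1->2]=2 ship[0->1]=2 prod=4 -> inv=[17 2 14 2]
Step 5: demand=4,sold=2 ship[2->3]=2 ship[1->2]=2 ship[0->1]=2 prod=4 -> inv=[19 2 14 2]
Step 6: demand=4,sold=2 ship[2->3]=2 ship[1->2]=2 ship[0->1]=2 prod=4 -> inv=[21 2 14 2]

21 2 14 2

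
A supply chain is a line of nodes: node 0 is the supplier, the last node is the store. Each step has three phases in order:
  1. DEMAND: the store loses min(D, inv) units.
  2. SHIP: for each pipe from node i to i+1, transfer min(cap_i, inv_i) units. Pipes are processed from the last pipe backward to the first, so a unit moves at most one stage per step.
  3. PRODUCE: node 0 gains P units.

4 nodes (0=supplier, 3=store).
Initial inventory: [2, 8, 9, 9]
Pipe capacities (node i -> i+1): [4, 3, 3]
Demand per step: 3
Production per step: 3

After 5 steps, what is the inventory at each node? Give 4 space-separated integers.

Step 1: demand=3,sold=3 ship[2->3]=3 ship[1->2]=3 ship[0->1]=2 prod=3 -> inv=[3 7 9 9]
Step 2: demand=3,sold=3 ship[2->3]=3 ship[1->2]=3 ship[0->1]=3 prod=3 -> inv=[3 7 9 9]
Step 3: demand=3,sold=3 ship[2->3]=3 ship[1->2]=3 ship[0->1]=3 prod=3 -> inv=[3 7 9 9]
Step 4: demand=3,sold=3 ship[2->3]=3 ship[1->2]=3 ship[0->1]=3 prod=3 -> inv=[3 7 9 9]
Step 5: demand=3,sold=3 ship[2->3]=3 ship[1->2]=3 ship[0->1]=3 prod=3 -> inv=[3 7 9 9]

3 7 9 9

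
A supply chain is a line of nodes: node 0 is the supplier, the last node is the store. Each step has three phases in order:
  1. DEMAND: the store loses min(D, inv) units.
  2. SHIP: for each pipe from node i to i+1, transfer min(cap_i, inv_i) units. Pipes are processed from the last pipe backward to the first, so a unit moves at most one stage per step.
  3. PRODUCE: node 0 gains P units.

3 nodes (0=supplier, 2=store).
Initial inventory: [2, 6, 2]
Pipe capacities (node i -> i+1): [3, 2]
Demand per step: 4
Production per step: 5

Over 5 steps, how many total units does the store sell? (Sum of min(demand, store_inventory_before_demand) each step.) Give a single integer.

Step 1: sold=2 (running total=2) -> [5 6 2]
Step 2: sold=2 (running total=4) -> [7 7 2]
Step 3: sold=2 (running total=6) -> [9 8 2]
Step 4: sold=2 (running total=8) -> [11 9 2]
Step 5: sold=2 (running total=10) -> [13 10 2]

Answer: 10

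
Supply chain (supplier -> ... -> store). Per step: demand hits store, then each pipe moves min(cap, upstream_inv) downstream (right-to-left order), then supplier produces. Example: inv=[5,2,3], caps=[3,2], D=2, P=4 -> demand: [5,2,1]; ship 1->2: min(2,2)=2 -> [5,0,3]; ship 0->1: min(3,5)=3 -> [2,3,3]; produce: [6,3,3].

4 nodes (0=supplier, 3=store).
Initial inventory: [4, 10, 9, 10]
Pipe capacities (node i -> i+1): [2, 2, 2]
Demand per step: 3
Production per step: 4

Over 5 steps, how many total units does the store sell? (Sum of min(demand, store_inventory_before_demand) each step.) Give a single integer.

Step 1: sold=3 (running total=3) -> [6 10 9 9]
Step 2: sold=3 (running total=6) -> [8 10 9 8]
Step 3: sold=3 (running total=9) -> [10 10 9 7]
Step 4: sold=3 (running total=12) -> [12 10 9 6]
Step 5: sold=3 (running total=15) -> [14 10 9 5]

Answer: 15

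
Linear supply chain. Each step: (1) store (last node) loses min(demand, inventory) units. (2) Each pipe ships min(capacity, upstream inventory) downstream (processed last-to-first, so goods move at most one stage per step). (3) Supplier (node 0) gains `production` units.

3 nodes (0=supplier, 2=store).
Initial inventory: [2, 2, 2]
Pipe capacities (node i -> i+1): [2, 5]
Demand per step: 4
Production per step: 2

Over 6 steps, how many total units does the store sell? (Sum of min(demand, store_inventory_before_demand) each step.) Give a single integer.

Answer: 12

Derivation:
Step 1: sold=2 (running total=2) -> [2 2 2]
Step 2: sold=2 (running total=4) -> [2 2 2]
Step 3: sold=2 (running total=6) -> [2 2 2]
Step 4: sold=2 (running total=8) -> [2 2 2]
Step 5: sold=2 (running total=10) -> [2 2 2]
Step 6: sold=2 (running total=12) -> [2 2 2]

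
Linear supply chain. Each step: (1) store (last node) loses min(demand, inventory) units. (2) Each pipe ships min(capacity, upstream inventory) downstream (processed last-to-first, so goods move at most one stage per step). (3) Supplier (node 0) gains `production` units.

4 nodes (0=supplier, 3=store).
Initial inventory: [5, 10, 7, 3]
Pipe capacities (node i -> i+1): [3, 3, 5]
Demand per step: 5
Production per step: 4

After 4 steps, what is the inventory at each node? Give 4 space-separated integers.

Step 1: demand=5,sold=3 ship[2->3]=5 ship[1->2]=3 ship[0->1]=3 prod=4 -> inv=[6 10 5 5]
Step 2: demand=5,sold=5 ship[2->3]=5 ship[1->2]=3 ship[0->1]=3 prod=4 -> inv=[7 10 3 5]
Step 3: demand=5,sold=5 ship[2->3]=3 ship[1->2]=3 ship[0->1]=3 prod=4 -> inv=[8 10 3 3]
Step 4: demand=5,sold=3 ship[2->3]=3 ship[1->2]=3 ship[0->1]=3 prod=4 -> inv=[9 10 3 3]

9 10 3 3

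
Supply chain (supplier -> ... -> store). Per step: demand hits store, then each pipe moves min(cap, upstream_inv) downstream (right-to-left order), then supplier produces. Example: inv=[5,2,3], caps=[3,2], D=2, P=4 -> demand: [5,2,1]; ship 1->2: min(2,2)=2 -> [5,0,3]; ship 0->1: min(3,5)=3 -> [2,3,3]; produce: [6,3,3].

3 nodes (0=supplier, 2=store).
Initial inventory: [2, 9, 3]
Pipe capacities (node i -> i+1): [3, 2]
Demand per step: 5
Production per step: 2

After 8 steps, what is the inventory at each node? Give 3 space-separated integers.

Step 1: demand=5,sold=3 ship[1->2]=2 ship[0->1]=2 prod=2 -> inv=[2 9 2]
Step 2: demand=5,sold=2 ship[1->2]=2 ship[0->1]=2 prod=2 -> inv=[2 9 2]
Step 3: demand=5,sold=2 ship[1->2]=2 ship[0->1]=2 prod=2 -> inv=[2 9 2]
Step 4: demand=5,sold=2 ship[1->2]=2 ship[0->1]=2 prod=2 -> inv=[2 9 2]
Step 5: demand=5,sold=2 ship[1->2]=2 ship[0->1]=2 prod=2 -> inv=[2 9 2]
Step 6: demand=5,sold=2 ship[1->2]=2 ship[0->1]=2 prod=2 -> inv=[2 9 2]
Step 7: demand=5,sold=2 ship[1->2]=2 ship[0->1]=2 prod=2 -> inv=[2 9 2]
Step 8: demand=5,sold=2 ship[1->2]=2 ship[0->1]=2 prod=2 -> inv=[2 9 2]

2 9 2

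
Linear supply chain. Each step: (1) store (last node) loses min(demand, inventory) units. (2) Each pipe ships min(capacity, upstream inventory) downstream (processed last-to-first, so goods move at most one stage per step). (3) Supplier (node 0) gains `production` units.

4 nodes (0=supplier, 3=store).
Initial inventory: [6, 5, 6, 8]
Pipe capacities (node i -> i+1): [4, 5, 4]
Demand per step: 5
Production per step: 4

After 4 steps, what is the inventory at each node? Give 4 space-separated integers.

Step 1: demand=5,sold=5 ship[2->3]=4 ship[1->2]=5 ship[0->1]=4 prod=4 -> inv=[6 4 7 7]
Step 2: demand=5,sold=5 ship[2->3]=4 ship[1->2]=4 ship[0->1]=4 prod=4 -> inv=[6 4 7 6]
Step 3: demand=5,sold=5 ship[2->3]=4 ship[1->2]=4 ship[0->1]=4 prod=4 -> inv=[6 4 7 5]
Step 4: demand=5,sold=5 ship[2->3]=4 ship[1->2]=4 ship[0->1]=4 prod=4 -> inv=[6 4 7 4]

6 4 7 4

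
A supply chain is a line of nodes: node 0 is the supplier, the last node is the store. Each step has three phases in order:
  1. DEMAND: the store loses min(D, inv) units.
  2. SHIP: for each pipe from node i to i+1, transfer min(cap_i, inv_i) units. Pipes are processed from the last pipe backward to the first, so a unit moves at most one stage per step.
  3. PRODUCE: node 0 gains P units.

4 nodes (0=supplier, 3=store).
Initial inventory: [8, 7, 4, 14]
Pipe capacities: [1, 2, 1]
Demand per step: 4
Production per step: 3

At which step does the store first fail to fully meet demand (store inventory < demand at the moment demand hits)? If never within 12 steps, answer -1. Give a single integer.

Step 1: demand=4,sold=4 ship[2->3]=1 ship[1->2]=2 ship[0->1]=1 prod=3 -> [10 6 5 11]
Step 2: demand=4,sold=4 ship[2->3]=1 ship[1->2]=2 ship[0->1]=1 prod=3 -> [12 5 6 8]
Step 3: demand=4,sold=4 ship[2->3]=1 ship[1->2]=2 ship[0->1]=1 prod=3 -> [14 4 7 5]
Step 4: demand=4,sold=4 ship[2->3]=1 ship[1->2]=2 ship[0->1]=1 prod=3 -> [16 3 8 2]
Step 5: demand=4,sold=2 ship[2->3]=1 ship[1->2]=2 ship[0->1]=1 prod=3 -> [18 2 9 1]
Step 6: demand=4,sold=1 ship[2->3]=1 ship[1->2]=2 ship[0->1]=1 prod=3 -> [20 1 10 1]
Step 7: demand=4,sold=1 ship[2->3]=1 ship[1->2]=1 ship[0->1]=1 prod=3 -> [22 1 10 1]
Step 8: demand=4,sold=1 ship[2->3]=1 ship[1->2]=1 ship[0->1]=1 prod=3 -> [24 1 10 1]
Step 9: demand=4,sold=1 ship[2->3]=1 ship[1->2]=1 ship[0->1]=1 prod=3 -> [26 1 10 1]
Step 10: demand=4,sold=1 ship[2->3]=1 ship[1->2]=1 ship[0->1]=1 prod=3 -> [28 1 10 1]
Step 11: demand=4,sold=1 ship[2->3]=1 ship[1->2]=1 ship[0->1]=1 prod=3 -> [30 1 10 1]
Step 12: demand=4,sold=1 ship[2->3]=1 ship[1->2]=1 ship[0->1]=1 prod=3 -> [32 1 10 1]
First stockout at step 5

5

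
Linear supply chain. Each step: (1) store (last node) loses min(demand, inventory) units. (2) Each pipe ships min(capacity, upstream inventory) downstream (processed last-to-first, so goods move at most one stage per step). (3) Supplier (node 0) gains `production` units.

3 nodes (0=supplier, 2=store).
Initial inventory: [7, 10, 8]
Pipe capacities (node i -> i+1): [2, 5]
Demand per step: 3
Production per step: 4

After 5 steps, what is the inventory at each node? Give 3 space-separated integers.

Step 1: demand=3,sold=3 ship[1->2]=5 ship[0->1]=2 prod=4 -> inv=[9 7 10]
Step 2: demand=3,sold=3 ship[1->2]=5 ship[0->1]=2 prod=4 -> inv=[11 4 12]
Step 3: demand=3,sold=3 ship[1->2]=4 ship[0->1]=2 prod=4 -> inv=[13 2 13]
Step 4: demand=3,sold=3 ship[1->2]=2 ship[0->1]=2 prod=4 -> inv=[15 2 12]
Step 5: demand=3,sold=3 ship[1->2]=2 ship[0->1]=2 prod=4 -> inv=[17 2 11]

17 2 11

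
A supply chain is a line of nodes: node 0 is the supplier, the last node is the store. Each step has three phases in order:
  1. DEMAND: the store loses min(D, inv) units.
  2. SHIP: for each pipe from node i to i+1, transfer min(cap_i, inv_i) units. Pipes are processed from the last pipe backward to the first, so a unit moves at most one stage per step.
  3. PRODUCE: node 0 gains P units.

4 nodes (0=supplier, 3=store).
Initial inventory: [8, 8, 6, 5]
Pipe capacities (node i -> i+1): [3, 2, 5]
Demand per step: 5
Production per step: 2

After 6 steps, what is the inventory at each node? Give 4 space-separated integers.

Step 1: demand=5,sold=5 ship[2->3]=5 ship[1->2]=2 ship[0->1]=3 prod=2 -> inv=[7 9 3 5]
Step 2: demand=5,sold=5 ship[2->3]=3 ship[1->2]=2 ship[0->1]=3 prod=2 -> inv=[6 10 2 3]
Step 3: demand=5,sold=3 ship[2->3]=2 ship[1->2]=2 ship[0->1]=3 prod=2 -> inv=[5 11 2 2]
Step 4: demand=5,sold=2 ship[2->3]=2 ship[1->2]=2 ship[0->1]=3 prod=2 -> inv=[4 12 2 2]
Step 5: demand=5,sold=2 ship[2->3]=2 ship[1->2]=2 ship[0->1]=3 prod=2 -> inv=[3 13 2 2]
Step 6: demand=5,sold=2 ship[2->3]=2 ship[1->2]=2 ship[0->1]=3 prod=2 -> inv=[2 14 2 2]

2 14 2 2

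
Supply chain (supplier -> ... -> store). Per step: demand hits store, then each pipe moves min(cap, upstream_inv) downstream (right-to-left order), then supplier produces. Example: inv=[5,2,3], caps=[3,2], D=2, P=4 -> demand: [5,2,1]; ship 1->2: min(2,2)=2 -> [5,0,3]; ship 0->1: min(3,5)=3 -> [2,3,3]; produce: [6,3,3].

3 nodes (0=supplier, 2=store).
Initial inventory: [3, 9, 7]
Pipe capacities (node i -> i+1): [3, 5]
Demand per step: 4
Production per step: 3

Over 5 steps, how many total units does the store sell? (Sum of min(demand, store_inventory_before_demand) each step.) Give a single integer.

Step 1: sold=4 (running total=4) -> [3 7 8]
Step 2: sold=4 (running total=8) -> [3 5 9]
Step 3: sold=4 (running total=12) -> [3 3 10]
Step 4: sold=4 (running total=16) -> [3 3 9]
Step 5: sold=4 (running total=20) -> [3 3 8]

Answer: 20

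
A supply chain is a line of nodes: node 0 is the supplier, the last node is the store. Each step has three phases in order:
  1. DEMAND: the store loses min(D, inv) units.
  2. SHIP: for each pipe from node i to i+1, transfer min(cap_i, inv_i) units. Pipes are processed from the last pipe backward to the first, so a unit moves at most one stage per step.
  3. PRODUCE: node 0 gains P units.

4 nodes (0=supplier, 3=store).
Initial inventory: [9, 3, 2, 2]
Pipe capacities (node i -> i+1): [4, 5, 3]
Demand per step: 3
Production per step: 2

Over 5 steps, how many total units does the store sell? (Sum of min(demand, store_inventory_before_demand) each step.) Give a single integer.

Step 1: sold=2 (running total=2) -> [7 4 3 2]
Step 2: sold=2 (running total=4) -> [5 4 4 3]
Step 3: sold=3 (running total=7) -> [3 4 5 3]
Step 4: sold=3 (running total=10) -> [2 3 6 3]
Step 5: sold=3 (running total=13) -> [2 2 6 3]

Answer: 13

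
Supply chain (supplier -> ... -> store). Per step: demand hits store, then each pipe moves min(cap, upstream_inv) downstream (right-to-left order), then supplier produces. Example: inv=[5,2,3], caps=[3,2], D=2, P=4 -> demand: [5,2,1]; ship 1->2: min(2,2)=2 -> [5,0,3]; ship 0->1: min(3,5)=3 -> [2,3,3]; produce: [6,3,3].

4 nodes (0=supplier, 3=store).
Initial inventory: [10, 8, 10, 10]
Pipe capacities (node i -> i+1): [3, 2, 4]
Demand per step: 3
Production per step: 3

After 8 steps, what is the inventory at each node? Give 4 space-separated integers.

Step 1: demand=3,sold=3 ship[2->3]=4 ship[1->2]=2 ship[0->1]=3 prod=3 -> inv=[10 9 8 11]
Step 2: demand=3,sold=3 ship[2->3]=4 ship[1->2]=2 ship[0->1]=3 prod=3 -> inv=[10 10 6 12]
Step 3: demand=3,sold=3 ship[2->3]=4 ship[1->2]=2 ship[0->1]=3 prod=3 -> inv=[10 11 4 13]
Step 4: demand=3,sold=3 ship[2->3]=4 ship[1->2]=2 ship[0->1]=3 prod=3 -> inv=[10 12 2 14]
Step 5: demand=3,sold=3 ship[2->3]=2 ship[1->2]=2 ship[0->1]=3 prod=3 -> inv=[10 13 2 13]
Step 6: demand=3,sold=3 ship[2->3]=2 ship[1->2]=2 ship[0->1]=3 prod=3 -> inv=[10 14 2 12]
Step 7: demand=3,sold=3 ship[2->3]=2 ship[1->2]=2 ship[0->1]=3 prod=3 -> inv=[10 15 2 11]
Step 8: demand=3,sold=3 ship[2->3]=2 ship[1->2]=2 ship[0->1]=3 prod=3 -> inv=[10 16 2 10]

10 16 2 10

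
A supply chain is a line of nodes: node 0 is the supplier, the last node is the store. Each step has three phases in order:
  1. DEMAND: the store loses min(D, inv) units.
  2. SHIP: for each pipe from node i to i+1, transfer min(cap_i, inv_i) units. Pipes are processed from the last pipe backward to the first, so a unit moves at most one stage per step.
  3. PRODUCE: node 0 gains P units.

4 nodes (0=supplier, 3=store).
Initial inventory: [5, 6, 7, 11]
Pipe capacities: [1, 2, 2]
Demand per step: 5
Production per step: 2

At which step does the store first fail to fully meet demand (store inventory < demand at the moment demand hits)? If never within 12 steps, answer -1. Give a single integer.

Step 1: demand=5,sold=5 ship[2->3]=2 ship[1->2]=2 ship[0->1]=1 prod=2 -> [6 5 7 8]
Step 2: demand=5,sold=5 ship[2->3]=2 ship[1->2]=2 ship[0->1]=1 prod=2 -> [7 4 7 5]
Step 3: demand=5,sold=5 ship[2->3]=2 ship[1->2]=2 ship[0->1]=1 prod=2 -> [8 3 7 2]
Step 4: demand=5,sold=2 ship[2->3]=2 ship[1->2]=2 ship[0->1]=1 prod=2 -> [9 2 7 2]
Step 5: demand=5,sold=2 ship[2->3]=2 ship[1->2]=2 ship[0->1]=1 prod=2 -> [10 1 7 2]
Step 6: demand=5,sold=2 ship[2->3]=2 ship[1->2]=1 ship[0->1]=1 prod=2 -> [11 1 6 2]
Step 7: demand=5,sold=2 ship[2->3]=2 ship[1->2]=1 ship[0->1]=1 prod=2 -> [12 1 5 2]
Step 8: demand=5,sold=2 ship[2->3]=2 ship[1->2]=1 ship[0->1]=1 prod=2 -> [13 1 4 2]
Step 9: demand=5,sold=2 ship[2->3]=2 ship[1->2]=1 ship[0->1]=1 prod=2 -> [14 1 3 2]
Step 10: demand=5,sold=2 ship[2->3]=2 ship[1->2]=1 ship[0->1]=1 prod=2 -> [15 1 2 2]
Step 11: demand=5,sold=2 ship[2->3]=2 ship[1->2]=1 ship[0->1]=1 prod=2 -> [16 1 1 2]
Step 12: demand=5,sold=2 ship[2->3]=1 ship[1->2]=1 ship[0->1]=1 prod=2 -> [17 1 1 1]
First stockout at step 4

4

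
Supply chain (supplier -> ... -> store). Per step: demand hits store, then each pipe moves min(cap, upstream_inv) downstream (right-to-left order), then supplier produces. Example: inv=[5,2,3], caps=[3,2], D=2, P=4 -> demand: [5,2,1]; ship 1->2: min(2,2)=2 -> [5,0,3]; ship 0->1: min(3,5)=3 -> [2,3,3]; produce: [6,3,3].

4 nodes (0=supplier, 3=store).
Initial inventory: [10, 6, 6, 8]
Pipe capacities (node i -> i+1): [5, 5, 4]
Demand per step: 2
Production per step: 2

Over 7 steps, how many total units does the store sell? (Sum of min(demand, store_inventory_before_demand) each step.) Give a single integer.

Answer: 14

Derivation:
Step 1: sold=2 (running total=2) -> [7 6 7 10]
Step 2: sold=2 (running total=4) -> [4 6 8 12]
Step 3: sold=2 (running total=6) -> [2 5 9 14]
Step 4: sold=2 (running total=8) -> [2 2 10 16]
Step 5: sold=2 (running total=10) -> [2 2 8 18]
Step 6: sold=2 (running total=12) -> [2 2 6 20]
Step 7: sold=2 (running total=14) -> [2 2 4 22]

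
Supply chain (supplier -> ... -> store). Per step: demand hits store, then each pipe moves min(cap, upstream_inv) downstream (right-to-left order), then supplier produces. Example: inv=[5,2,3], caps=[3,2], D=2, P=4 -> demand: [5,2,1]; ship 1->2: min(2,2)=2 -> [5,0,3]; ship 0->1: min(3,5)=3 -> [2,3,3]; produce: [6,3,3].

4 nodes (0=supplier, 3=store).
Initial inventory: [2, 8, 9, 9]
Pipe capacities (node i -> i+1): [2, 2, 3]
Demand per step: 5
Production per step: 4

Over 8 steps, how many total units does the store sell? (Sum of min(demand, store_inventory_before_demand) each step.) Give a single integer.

Answer: 30

Derivation:
Step 1: sold=5 (running total=5) -> [4 8 8 7]
Step 2: sold=5 (running total=10) -> [6 8 7 5]
Step 3: sold=5 (running total=15) -> [8 8 6 3]
Step 4: sold=3 (running total=18) -> [10 8 5 3]
Step 5: sold=3 (running total=21) -> [12 8 4 3]
Step 6: sold=3 (running total=24) -> [14 8 3 3]
Step 7: sold=3 (running total=27) -> [16 8 2 3]
Step 8: sold=3 (running total=30) -> [18 8 2 2]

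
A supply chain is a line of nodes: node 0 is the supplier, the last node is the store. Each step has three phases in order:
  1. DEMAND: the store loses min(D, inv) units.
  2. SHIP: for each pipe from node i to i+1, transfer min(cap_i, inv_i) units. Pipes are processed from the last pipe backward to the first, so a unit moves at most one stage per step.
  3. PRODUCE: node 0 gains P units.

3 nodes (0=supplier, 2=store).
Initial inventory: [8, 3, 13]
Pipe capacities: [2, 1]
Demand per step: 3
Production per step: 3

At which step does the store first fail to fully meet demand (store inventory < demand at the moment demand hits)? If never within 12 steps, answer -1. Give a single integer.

Step 1: demand=3,sold=3 ship[1->2]=1 ship[0->1]=2 prod=3 -> [9 4 11]
Step 2: demand=3,sold=3 ship[1->2]=1 ship[0->1]=2 prod=3 -> [10 5 9]
Step 3: demand=3,sold=3 ship[1->2]=1 ship[0->1]=2 prod=3 -> [11 6 7]
Step 4: demand=3,sold=3 ship[1->2]=1 ship[0->1]=2 prod=3 -> [12 7 5]
Step 5: demand=3,sold=3 ship[1->2]=1 ship[0->1]=2 prod=3 -> [13 8 3]
Step 6: demand=3,sold=3 ship[1->2]=1 ship[0->1]=2 prod=3 -> [14 9 1]
Step 7: demand=3,sold=1 ship[1->2]=1 ship[0->1]=2 prod=3 -> [15 10 1]
Step 8: demand=3,sold=1 ship[1->2]=1 ship[0->1]=2 prod=3 -> [16 11 1]
Step 9: demand=3,sold=1 ship[1->2]=1 ship[0->1]=2 prod=3 -> [17 12 1]
Step 10: demand=3,sold=1 ship[1->2]=1 ship[0->1]=2 prod=3 -> [18 13 1]
Step 11: demand=3,sold=1 ship[1->2]=1 ship[0->1]=2 prod=3 -> [19 14 1]
Step 12: demand=3,sold=1 ship[1->2]=1 ship[0->1]=2 prod=3 -> [20 15 1]
First stockout at step 7

7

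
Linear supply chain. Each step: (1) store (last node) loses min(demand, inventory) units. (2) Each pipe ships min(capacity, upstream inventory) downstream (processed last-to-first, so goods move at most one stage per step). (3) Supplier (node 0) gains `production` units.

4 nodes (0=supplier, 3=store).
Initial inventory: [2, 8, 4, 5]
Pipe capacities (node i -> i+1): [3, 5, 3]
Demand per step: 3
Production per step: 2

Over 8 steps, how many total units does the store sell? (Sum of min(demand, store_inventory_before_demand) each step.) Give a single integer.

Answer: 24

Derivation:
Step 1: sold=3 (running total=3) -> [2 5 6 5]
Step 2: sold=3 (running total=6) -> [2 2 8 5]
Step 3: sold=3 (running total=9) -> [2 2 7 5]
Step 4: sold=3 (running total=12) -> [2 2 6 5]
Step 5: sold=3 (running total=15) -> [2 2 5 5]
Step 6: sold=3 (running total=18) -> [2 2 4 5]
Step 7: sold=3 (running total=21) -> [2 2 3 5]
Step 8: sold=3 (running total=24) -> [2 2 2 5]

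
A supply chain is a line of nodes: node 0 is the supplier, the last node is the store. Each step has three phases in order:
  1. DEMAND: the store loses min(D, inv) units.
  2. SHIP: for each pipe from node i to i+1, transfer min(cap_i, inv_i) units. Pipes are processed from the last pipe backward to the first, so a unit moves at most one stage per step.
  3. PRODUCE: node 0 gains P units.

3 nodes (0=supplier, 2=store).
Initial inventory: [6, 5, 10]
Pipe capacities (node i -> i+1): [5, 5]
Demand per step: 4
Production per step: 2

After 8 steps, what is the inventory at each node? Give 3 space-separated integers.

Step 1: demand=4,sold=4 ship[1->2]=5 ship[0->1]=5 prod=2 -> inv=[3 5 11]
Step 2: demand=4,sold=4 ship[1->2]=5 ship[0->1]=3 prod=2 -> inv=[2 3 12]
Step 3: demand=4,sold=4 ship[1->2]=3 ship[0->1]=2 prod=2 -> inv=[2 2 11]
Step 4: demand=4,sold=4 ship[1->2]=2 ship[0->1]=2 prod=2 -> inv=[2 2 9]
Step 5: demand=4,sold=4 ship[1->2]=2 ship[0->1]=2 prod=2 -> inv=[2 2 7]
Step 6: demand=4,sold=4 ship[1->2]=2 ship[0->1]=2 prod=2 -> inv=[2 2 5]
Step 7: demand=4,sold=4 ship[1->2]=2 ship[0->1]=2 prod=2 -> inv=[2 2 3]
Step 8: demand=4,sold=3 ship[1->2]=2 ship[0->1]=2 prod=2 -> inv=[2 2 2]

2 2 2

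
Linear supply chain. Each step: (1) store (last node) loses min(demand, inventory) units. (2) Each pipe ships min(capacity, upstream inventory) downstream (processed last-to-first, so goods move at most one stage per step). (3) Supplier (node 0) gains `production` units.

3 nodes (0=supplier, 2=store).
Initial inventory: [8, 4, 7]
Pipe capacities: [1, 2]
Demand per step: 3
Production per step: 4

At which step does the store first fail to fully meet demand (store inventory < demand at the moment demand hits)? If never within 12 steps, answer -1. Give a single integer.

Step 1: demand=3,sold=3 ship[1->2]=2 ship[0->1]=1 prod=4 -> [11 3 6]
Step 2: demand=3,sold=3 ship[1->2]=2 ship[0->1]=1 prod=4 -> [14 2 5]
Step 3: demand=3,sold=3 ship[1->2]=2 ship[0->1]=1 prod=4 -> [17 1 4]
Step 4: demand=3,sold=3 ship[1->2]=1 ship[0->1]=1 prod=4 -> [20 1 2]
Step 5: demand=3,sold=2 ship[1->2]=1 ship[0->1]=1 prod=4 -> [23 1 1]
Step 6: demand=3,sold=1 ship[1->2]=1 ship[0->1]=1 prod=4 -> [26 1 1]
Step 7: demand=3,sold=1 ship[1->2]=1 ship[0->1]=1 prod=4 -> [29 1 1]
Step 8: demand=3,sold=1 ship[1->2]=1 ship[0->1]=1 prod=4 -> [32 1 1]
Step 9: demand=3,sold=1 ship[1->2]=1 ship[0->1]=1 prod=4 -> [35 1 1]
Step 10: demand=3,sold=1 ship[1->2]=1 ship[0->1]=1 prod=4 -> [38 1 1]
Step 11: demand=3,sold=1 ship[1->2]=1 ship[0->1]=1 prod=4 -> [41 1 1]
Step 12: demand=3,sold=1 ship[1->2]=1 ship[0->1]=1 prod=4 -> [44 1 1]
First stockout at step 5

5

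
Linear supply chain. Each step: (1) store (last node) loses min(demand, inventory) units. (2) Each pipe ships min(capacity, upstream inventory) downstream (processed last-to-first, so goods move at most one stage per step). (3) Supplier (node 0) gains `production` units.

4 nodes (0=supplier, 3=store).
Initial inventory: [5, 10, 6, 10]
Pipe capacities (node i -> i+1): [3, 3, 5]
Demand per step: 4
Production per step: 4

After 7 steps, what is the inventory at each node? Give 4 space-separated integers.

Step 1: demand=4,sold=4 ship[2->3]=5 ship[1->2]=3 ship[0->1]=3 prod=4 -> inv=[6 10 4 11]
Step 2: demand=4,sold=4 ship[2->3]=4 ship[1->2]=3 ship[0->1]=3 prod=4 -> inv=[7 10 3 11]
Step 3: demand=4,sold=4 ship[2->3]=3 ship[1->2]=3 ship[0->1]=3 prod=4 -> inv=[8 10 3 10]
Step 4: demand=4,sold=4 ship[2->3]=3 ship[1->2]=3 ship[0->1]=3 prod=4 -> inv=[9 10 3 9]
Step 5: demand=4,sold=4 ship[2->3]=3 ship[1->2]=3 ship[0->1]=3 prod=4 -> inv=[10 10 3 8]
Step 6: demand=4,sold=4 ship[2->3]=3 ship[1->2]=3 ship[0->1]=3 prod=4 -> inv=[11 10 3 7]
Step 7: demand=4,sold=4 ship[2->3]=3 ship[1->2]=3 ship[0->1]=3 prod=4 -> inv=[12 10 3 6]

12 10 3 6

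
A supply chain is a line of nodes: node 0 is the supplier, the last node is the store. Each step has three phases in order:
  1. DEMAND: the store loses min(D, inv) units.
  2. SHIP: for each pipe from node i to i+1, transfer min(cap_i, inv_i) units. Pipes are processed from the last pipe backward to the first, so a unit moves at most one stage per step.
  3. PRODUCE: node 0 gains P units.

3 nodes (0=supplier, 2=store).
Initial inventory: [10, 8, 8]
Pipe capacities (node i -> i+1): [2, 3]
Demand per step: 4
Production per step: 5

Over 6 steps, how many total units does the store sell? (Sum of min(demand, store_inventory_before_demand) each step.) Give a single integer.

Answer: 23

Derivation:
Step 1: sold=4 (running total=4) -> [13 7 7]
Step 2: sold=4 (running total=8) -> [16 6 6]
Step 3: sold=4 (running total=12) -> [19 5 5]
Step 4: sold=4 (running total=16) -> [22 4 4]
Step 5: sold=4 (running total=20) -> [25 3 3]
Step 6: sold=3 (running total=23) -> [28 2 3]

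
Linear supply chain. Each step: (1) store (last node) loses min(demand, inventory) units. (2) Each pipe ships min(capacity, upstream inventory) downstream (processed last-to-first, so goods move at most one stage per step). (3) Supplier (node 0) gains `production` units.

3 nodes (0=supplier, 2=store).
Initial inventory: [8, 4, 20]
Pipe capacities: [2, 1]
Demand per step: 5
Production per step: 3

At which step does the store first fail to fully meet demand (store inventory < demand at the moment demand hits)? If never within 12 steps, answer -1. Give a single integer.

Step 1: demand=5,sold=5 ship[1->2]=1 ship[0->1]=2 prod=3 -> [9 5 16]
Step 2: demand=5,sold=5 ship[1->2]=1 ship[0->1]=2 prod=3 -> [10 6 12]
Step 3: demand=5,sold=5 ship[1->2]=1 ship[0->1]=2 prod=3 -> [11 7 8]
Step 4: demand=5,sold=5 ship[1->2]=1 ship[0->1]=2 prod=3 -> [12 8 4]
Step 5: demand=5,sold=4 ship[1->2]=1 ship[0->1]=2 prod=3 -> [13 9 1]
Step 6: demand=5,sold=1 ship[1->2]=1 ship[0->1]=2 prod=3 -> [14 10 1]
Step 7: demand=5,sold=1 ship[1->2]=1 ship[0->1]=2 prod=3 -> [15 11 1]
Step 8: demand=5,sold=1 ship[1->2]=1 ship[0->1]=2 prod=3 -> [16 12 1]
Step 9: demand=5,sold=1 ship[1->2]=1 ship[0->1]=2 prod=3 -> [17 13 1]
Step 10: demand=5,sold=1 ship[1->2]=1 ship[0->1]=2 prod=3 -> [18 14 1]
Step 11: demand=5,sold=1 ship[1->2]=1 ship[0->1]=2 prod=3 -> [19 15 1]
Step 12: demand=5,sold=1 ship[1->2]=1 ship[0->1]=2 prod=3 -> [20 16 1]
First stockout at step 5

5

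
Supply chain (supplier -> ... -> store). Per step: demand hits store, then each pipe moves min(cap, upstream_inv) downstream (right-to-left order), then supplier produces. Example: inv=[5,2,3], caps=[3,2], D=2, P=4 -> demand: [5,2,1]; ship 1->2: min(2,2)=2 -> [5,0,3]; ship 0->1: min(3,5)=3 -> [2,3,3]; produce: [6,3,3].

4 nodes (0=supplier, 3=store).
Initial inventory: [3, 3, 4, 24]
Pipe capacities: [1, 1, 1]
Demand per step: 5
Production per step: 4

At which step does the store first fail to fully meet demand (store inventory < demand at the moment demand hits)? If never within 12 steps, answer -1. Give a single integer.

Step 1: demand=5,sold=5 ship[2->3]=1 ship[1->2]=1 ship[0->1]=1 prod=4 -> [6 3 4 20]
Step 2: demand=5,sold=5 ship[2->3]=1 ship[1->2]=1 ship[0->1]=1 prod=4 -> [9 3 4 16]
Step 3: demand=5,sold=5 ship[2->3]=1 ship[1->2]=1 ship[0->1]=1 prod=4 -> [12 3 4 12]
Step 4: demand=5,sold=5 ship[2->3]=1 ship[1->2]=1 ship[0->1]=1 prod=4 -> [15 3 4 8]
Step 5: demand=5,sold=5 ship[2->3]=1 ship[1->2]=1 ship[0->1]=1 prod=4 -> [18 3 4 4]
Step 6: demand=5,sold=4 ship[2->3]=1 ship[1->2]=1 ship[0->1]=1 prod=4 -> [21 3 4 1]
Step 7: demand=5,sold=1 ship[2->3]=1 ship[1->2]=1 ship[0->1]=1 prod=4 -> [24 3 4 1]
Step 8: demand=5,sold=1 ship[2->3]=1 ship[1->2]=1 ship[0->1]=1 prod=4 -> [27 3 4 1]
Step 9: demand=5,sold=1 ship[2->3]=1 ship[1->2]=1 ship[0->1]=1 prod=4 -> [30 3 4 1]
Step 10: demand=5,sold=1 ship[2->3]=1 ship[1->2]=1 ship[0->1]=1 prod=4 -> [33 3 4 1]
Step 11: demand=5,sold=1 ship[2->3]=1 ship[1->2]=1 ship[0->1]=1 prod=4 -> [36 3 4 1]
Step 12: demand=5,sold=1 ship[2->3]=1 ship[1->2]=1 ship[0->1]=1 prod=4 -> [39 3 4 1]
First stockout at step 6

6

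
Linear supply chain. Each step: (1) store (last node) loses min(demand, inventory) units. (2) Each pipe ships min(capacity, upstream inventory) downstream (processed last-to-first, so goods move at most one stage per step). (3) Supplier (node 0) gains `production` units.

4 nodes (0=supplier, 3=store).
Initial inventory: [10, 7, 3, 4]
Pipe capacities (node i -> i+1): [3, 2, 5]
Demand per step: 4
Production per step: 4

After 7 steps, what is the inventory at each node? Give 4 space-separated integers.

Step 1: demand=4,sold=4 ship[2->3]=3 ship[1->2]=2 ship[0->1]=3 prod=4 -> inv=[11 8 2 3]
Step 2: demand=4,sold=3 ship[2->3]=2 ship[1->2]=2 ship[0->1]=3 prod=4 -> inv=[12 9 2 2]
Step 3: demand=4,sold=2 ship[2->3]=2 ship[1->2]=2 ship[0->1]=3 prod=4 -> inv=[13 10 2 2]
Step 4: demand=4,sold=2 ship[2->3]=2 ship[1->2]=2 ship[0->1]=3 prod=4 -> inv=[14 11 2 2]
Step 5: demand=4,sold=2 ship[2->3]=2 ship[1->2]=2 ship[0->1]=3 prod=4 -> inv=[15 12 2 2]
Step 6: demand=4,sold=2 ship[2->3]=2 ship[1->2]=2 ship[0->1]=3 prod=4 -> inv=[16 13 2 2]
Step 7: demand=4,sold=2 ship[2->3]=2 ship[1->2]=2 ship[0->1]=3 prod=4 -> inv=[17 14 2 2]

17 14 2 2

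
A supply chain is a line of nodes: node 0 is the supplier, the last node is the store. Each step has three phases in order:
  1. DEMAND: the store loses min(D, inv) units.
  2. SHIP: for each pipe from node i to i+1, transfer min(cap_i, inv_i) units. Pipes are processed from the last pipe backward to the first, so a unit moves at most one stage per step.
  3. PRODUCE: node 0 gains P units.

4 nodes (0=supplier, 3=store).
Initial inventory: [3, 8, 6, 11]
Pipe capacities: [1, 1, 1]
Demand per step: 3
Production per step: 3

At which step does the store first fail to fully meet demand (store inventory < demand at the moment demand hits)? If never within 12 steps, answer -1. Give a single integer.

Step 1: demand=3,sold=3 ship[2->3]=1 ship[1->2]=1 ship[0->1]=1 prod=3 -> [5 8 6 9]
Step 2: demand=3,sold=3 ship[2->3]=1 ship[1->2]=1 ship[0->1]=1 prod=3 -> [7 8 6 7]
Step 3: demand=3,sold=3 ship[2->3]=1 ship[1->2]=1 ship[0->1]=1 prod=3 -> [9 8 6 5]
Step 4: demand=3,sold=3 ship[2->3]=1 ship[1->2]=1 ship[0->1]=1 prod=3 -> [11 8 6 3]
Step 5: demand=3,sold=3 ship[2->3]=1 ship[1->2]=1 ship[0->1]=1 prod=3 -> [13 8 6 1]
Step 6: demand=3,sold=1 ship[2->3]=1 ship[1->2]=1 ship[0->1]=1 prod=3 -> [15 8 6 1]
Step 7: demand=3,sold=1 ship[2->3]=1 ship[1->2]=1 ship[0->1]=1 prod=3 -> [17 8 6 1]
Step 8: demand=3,sold=1 ship[2->3]=1 ship[1->2]=1 ship[0->1]=1 prod=3 -> [19 8 6 1]
Step 9: demand=3,sold=1 ship[2->3]=1 ship[1->2]=1 ship[0->1]=1 prod=3 -> [21 8 6 1]
Step 10: demand=3,sold=1 ship[2->3]=1 ship[1->2]=1 ship[0->1]=1 prod=3 -> [23 8 6 1]
Step 11: demand=3,sold=1 ship[2->3]=1 ship[1->2]=1 ship[0->1]=1 prod=3 -> [25 8 6 1]
Step 12: demand=3,sold=1 ship[2->3]=1 ship[1->2]=1 ship[0->1]=1 prod=3 -> [27 8 6 1]
First stockout at step 6

6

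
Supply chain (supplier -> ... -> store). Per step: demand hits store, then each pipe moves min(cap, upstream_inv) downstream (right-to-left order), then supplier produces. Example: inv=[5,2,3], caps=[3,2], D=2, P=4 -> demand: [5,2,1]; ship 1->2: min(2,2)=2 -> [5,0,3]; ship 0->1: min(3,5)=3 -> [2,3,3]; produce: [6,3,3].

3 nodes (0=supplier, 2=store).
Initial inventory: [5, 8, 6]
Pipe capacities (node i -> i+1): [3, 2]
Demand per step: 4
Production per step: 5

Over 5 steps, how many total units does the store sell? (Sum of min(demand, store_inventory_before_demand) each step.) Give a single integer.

Answer: 14

Derivation:
Step 1: sold=4 (running total=4) -> [7 9 4]
Step 2: sold=4 (running total=8) -> [9 10 2]
Step 3: sold=2 (running total=10) -> [11 11 2]
Step 4: sold=2 (running total=12) -> [13 12 2]
Step 5: sold=2 (running total=14) -> [15 13 2]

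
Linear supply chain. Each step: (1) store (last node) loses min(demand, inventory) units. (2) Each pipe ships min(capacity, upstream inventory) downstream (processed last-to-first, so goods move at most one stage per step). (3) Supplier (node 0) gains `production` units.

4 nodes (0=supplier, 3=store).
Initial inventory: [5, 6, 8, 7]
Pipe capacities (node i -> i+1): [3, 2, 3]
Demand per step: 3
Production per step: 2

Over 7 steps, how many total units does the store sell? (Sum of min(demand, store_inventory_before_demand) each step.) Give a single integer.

Answer: 21

Derivation:
Step 1: sold=3 (running total=3) -> [4 7 7 7]
Step 2: sold=3 (running total=6) -> [3 8 6 7]
Step 3: sold=3 (running total=9) -> [2 9 5 7]
Step 4: sold=3 (running total=12) -> [2 9 4 7]
Step 5: sold=3 (running total=15) -> [2 9 3 7]
Step 6: sold=3 (running total=18) -> [2 9 2 7]
Step 7: sold=3 (running total=21) -> [2 9 2 6]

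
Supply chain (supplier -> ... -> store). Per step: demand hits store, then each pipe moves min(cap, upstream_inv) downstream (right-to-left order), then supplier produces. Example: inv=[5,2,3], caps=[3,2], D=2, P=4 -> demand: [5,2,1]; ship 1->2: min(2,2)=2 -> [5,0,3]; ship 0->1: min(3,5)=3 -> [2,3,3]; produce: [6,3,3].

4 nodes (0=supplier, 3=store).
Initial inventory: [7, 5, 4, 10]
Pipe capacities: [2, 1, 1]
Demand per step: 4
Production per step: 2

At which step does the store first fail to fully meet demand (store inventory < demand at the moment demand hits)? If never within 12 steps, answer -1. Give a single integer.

Step 1: demand=4,sold=4 ship[2->3]=1 ship[1->2]=1 ship[0->1]=2 prod=2 -> [7 6 4 7]
Step 2: demand=4,sold=4 ship[2->3]=1 ship[1->2]=1 ship[0->1]=2 prod=2 -> [7 7 4 4]
Step 3: demand=4,sold=4 ship[2->3]=1 ship[1->2]=1 ship[0->1]=2 prod=2 -> [7 8 4 1]
Step 4: demand=4,sold=1 ship[2->3]=1 ship[1->2]=1 ship[0->1]=2 prod=2 -> [7 9 4 1]
Step 5: demand=4,sold=1 ship[2->3]=1 ship[1->2]=1 ship[0->1]=2 prod=2 -> [7 10 4 1]
Step 6: demand=4,sold=1 ship[2->3]=1 ship[1->2]=1 ship[0->1]=2 prod=2 -> [7 11 4 1]
Step 7: demand=4,sold=1 ship[2->3]=1 ship[1->2]=1 ship[0->1]=2 prod=2 -> [7 12 4 1]
Step 8: demand=4,sold=1 ship[2->3]=1 ship[1->2]=1 ship[0->1]=2 prod=2 -> [7 13 4 1]
Step 9: demand=4,sold=1 ship[2->3]=1 ship[1->2]=1 ship[0->1]=2 prod=2 -> [7 14 4 1]
Step 10: demand=4,sold=1 ship[2->3]=1 ship[1->2]=1 ship[0->1]=2 prod=2 -> [7 15 4 1]
Step 11: demand=4,sold=1 ship[2->3]=1 ship[1->2]=1 ship[0->1]=2 prod=2 -> [7 16 4 1]
Step 12: demand=4,sold=1 ship[2->3]=1 ship[1->2]=1 ship[0->1]=2 prod=2 -> [7 17 4 1]
First stockout at step 4

4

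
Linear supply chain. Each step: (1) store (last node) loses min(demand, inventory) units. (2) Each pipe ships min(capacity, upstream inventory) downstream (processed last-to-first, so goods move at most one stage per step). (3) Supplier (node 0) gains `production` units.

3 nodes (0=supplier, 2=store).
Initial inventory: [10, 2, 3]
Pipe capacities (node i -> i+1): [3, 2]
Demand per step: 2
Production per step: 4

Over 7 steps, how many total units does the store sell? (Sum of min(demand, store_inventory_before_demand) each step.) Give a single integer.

Step 1: sold=2 (running total=2) -> [11 3 3]
Step 2: sold=2 (running total=4) -> [12 4 3]
Step 3: sold=2 (running total=6) -> [13 5 3]
Step 4: sold=2 (running total=8) -> [14 6 3]
Step 5: sold=2 (running total=10) -> [15 7 3]
Step 6: sold=2 (running total=12) -> [16 8 3]
Step 7: sold=2 (running total=14) -> [17 9 3]

Answer: 14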